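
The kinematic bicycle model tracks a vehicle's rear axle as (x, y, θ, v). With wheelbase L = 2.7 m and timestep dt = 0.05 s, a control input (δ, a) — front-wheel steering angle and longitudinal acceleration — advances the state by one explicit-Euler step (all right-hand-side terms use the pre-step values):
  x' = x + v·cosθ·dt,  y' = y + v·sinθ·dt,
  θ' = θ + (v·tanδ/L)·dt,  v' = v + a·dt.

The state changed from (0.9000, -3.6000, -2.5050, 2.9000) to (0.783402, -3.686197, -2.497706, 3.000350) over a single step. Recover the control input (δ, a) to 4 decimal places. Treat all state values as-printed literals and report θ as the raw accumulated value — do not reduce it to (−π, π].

δ = 0.1350, a = 2.0070

a = (v'−v)/dt = (0.100350)/0.05 = 2.0070
Δθ = θ'−θ = 0.007294;  (v·dt/L) = 2.9000·0.05/2.7 = 0.053704
tan δ = Δθ·L/(v·dt) = 0.135819  →  δ = 0.1350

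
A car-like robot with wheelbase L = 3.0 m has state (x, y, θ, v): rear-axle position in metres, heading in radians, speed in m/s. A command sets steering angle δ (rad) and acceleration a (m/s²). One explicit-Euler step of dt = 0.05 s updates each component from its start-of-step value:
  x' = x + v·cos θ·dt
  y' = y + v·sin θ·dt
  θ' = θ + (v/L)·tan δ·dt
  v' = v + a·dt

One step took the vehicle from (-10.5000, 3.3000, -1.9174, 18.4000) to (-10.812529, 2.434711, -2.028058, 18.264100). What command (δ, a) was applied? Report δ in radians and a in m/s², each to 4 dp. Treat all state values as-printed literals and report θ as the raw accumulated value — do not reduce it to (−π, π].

δ = -0.3463, a = -2.7180

a = (v'−v)/dt = (-0.135900)/0.05 = -2.7180
Δθ = θ'−θ = -0.110658;  (v·dt/L) = 18.4000·0.05/3.0 = 0.306667
tan δ = Δθ·L/(v·dt) = -0.360841  →  δ = -0.3463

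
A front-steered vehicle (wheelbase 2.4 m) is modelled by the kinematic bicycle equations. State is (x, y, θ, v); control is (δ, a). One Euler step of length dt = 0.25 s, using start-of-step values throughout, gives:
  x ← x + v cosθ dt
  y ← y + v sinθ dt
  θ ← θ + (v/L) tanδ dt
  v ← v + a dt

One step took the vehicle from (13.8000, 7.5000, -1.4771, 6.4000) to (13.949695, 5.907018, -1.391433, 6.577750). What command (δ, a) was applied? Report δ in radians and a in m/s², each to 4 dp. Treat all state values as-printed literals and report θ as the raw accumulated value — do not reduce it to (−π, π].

δ = 0.1278, a = 0.7110

a = (v'−v)/dt = (0.177750)/0.25 = 0.7110
Δθ = θ'−θ = 0.085667;  (v·dt/L) = 6.4000·0.25/2.4 = 0.666667
tan δ = Δθ·L/(v·dt) = 0.128501  →  δ = 0.1278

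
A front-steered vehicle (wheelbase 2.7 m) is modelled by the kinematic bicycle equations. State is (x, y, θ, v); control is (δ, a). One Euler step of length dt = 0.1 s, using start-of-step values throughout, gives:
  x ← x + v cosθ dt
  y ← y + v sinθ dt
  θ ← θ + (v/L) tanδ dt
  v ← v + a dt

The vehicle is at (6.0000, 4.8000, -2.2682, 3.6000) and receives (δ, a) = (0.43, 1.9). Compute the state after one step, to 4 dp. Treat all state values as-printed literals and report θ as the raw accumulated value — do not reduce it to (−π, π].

(5.7688, 4.5241, -2.2071, 3.7900)

x' = 6.0000 + 3.6000·cos(-2.2682)·0.1 = 5.7688
y' = 4.8000 + 3.6000·sin(-2.2682)·0.1 = 4.5241
θ' = -2.2682 + (3.6000/2.7)·tan(0.43)·0.1 = -2.2071
v' = 3.6000 + 1.9000·0.1 = 3.7900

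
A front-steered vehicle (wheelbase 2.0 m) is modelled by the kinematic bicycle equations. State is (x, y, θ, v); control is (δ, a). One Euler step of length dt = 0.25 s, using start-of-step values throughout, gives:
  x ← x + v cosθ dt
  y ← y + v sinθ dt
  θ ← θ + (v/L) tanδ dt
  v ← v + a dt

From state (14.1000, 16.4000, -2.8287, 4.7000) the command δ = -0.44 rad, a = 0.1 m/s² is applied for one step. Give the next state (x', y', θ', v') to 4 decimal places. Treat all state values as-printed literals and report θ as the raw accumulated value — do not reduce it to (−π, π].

x' = 14.1000 + 4.7000·cos(-2.8287)·0.25 = 12.9820
y' = 16.4000 + 4.7000·sin(-2.8287)·0.25 = 16.0383
θ' = -2.8287 + (4.7000/2.0)·tan(-0.44)·0.25 = -3.1053
v' = 4.7000 + 0.1000·0.25 = 4.7250

(12.9820, 16.0383, -3.1053, 4.7250)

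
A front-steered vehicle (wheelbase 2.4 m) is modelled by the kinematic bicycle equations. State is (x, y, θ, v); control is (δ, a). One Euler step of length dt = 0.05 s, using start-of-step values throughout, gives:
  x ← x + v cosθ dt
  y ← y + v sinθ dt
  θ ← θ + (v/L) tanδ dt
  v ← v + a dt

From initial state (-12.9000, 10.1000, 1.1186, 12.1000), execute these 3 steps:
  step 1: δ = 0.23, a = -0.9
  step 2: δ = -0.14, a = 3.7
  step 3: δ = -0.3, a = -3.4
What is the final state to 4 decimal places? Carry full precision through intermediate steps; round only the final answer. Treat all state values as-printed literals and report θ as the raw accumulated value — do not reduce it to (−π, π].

(-12.1504, 11.7576, 1.0634, 12.0700)

after step 1 (δ=0.23, a=-0.9): (-12.635650, 10.644191, 1.177624, 12.055000)
after step 2 (δ=-0.14, a=3.7): (-12.404724, 11.200950, 1.142232, 12.240000)
after step 3 (δ=-0.3, a=-3.4): (-12.150398, 11.757603, 1.063351, 12.070000)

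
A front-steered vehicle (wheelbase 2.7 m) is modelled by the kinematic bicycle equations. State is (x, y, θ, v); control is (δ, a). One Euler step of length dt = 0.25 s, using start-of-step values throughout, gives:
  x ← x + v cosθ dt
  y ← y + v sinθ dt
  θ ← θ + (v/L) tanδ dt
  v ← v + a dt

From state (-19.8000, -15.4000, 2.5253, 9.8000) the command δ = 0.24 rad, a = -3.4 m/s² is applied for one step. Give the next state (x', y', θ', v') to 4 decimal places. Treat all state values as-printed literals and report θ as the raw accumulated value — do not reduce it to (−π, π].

(-21.7993, -13.9839, 2.7474, 8.9500)

x' = -19.8000 + 9.8000·cos(2.5253)·0.25 = -21.7993
y' = -15.4000 + 9.8000·sin(2.5253)·0.25 = -13.9839
θ' = 2.5253 + (9.8000/2.7)·tan(0.24)·0.25 = 2.7474
v' = 9.8000 − 3.4000·0.25 = 8.9500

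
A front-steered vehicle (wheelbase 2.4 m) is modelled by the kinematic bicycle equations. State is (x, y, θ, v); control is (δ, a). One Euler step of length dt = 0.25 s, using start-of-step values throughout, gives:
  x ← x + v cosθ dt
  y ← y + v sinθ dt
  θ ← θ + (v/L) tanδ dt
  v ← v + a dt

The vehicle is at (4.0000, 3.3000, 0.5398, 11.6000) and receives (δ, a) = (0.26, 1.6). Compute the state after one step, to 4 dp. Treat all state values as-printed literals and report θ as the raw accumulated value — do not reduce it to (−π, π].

(6.4877, 4.7905, 0.8612, 12.0000)

x' = 4.0000 + 11.6000·cos(0.5398)·0.25 = 6.4877
y' = 3.3000 + 11.6000·sin(0.5398)·0.25 = 4.7905
θ' = 0.5398 + (11.6000/2.4)·tan(0.26)·0.25 = 0.8612
v' = 11.6000 + 1.6000·0.25 = 12.0000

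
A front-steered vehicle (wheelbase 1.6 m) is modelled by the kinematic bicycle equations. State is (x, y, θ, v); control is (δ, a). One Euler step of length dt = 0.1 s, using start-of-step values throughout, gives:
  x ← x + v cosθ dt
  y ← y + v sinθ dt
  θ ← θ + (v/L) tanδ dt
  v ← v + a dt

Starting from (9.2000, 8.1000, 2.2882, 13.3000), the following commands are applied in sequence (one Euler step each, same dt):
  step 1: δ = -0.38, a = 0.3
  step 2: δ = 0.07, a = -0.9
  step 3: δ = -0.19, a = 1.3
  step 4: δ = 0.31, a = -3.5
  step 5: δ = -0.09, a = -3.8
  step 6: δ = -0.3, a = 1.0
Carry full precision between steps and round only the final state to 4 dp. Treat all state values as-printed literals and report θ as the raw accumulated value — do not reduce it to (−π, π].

after step 1 (δ=-0.38, a=0.3): (8.325617, 9.102175, 1.956188, 13.330000)
after step 2 (δ=0.07, a=-0.9): (7.824513, 10.337401, 2.014602, 13.240000)
after step 3 (δ=-0.19, a=1.3): (7.256014, 11.533137, 1.855458, 13.370000)
after step 4 (δ=0.31, a=-3.5): (6.880541, 12.816332, 2.123131, 13.020000)
after step 5 (δ=-0.09, a=-3.8): (6.197412, 13.924727, 2.049695, 12.640000)
after step 6 (δ=-0.3, a=1.0): (5.614958, 15.046530, 1.805320, 12.740000)

(5.6150, 15.0465, 1.8053, 12.7400)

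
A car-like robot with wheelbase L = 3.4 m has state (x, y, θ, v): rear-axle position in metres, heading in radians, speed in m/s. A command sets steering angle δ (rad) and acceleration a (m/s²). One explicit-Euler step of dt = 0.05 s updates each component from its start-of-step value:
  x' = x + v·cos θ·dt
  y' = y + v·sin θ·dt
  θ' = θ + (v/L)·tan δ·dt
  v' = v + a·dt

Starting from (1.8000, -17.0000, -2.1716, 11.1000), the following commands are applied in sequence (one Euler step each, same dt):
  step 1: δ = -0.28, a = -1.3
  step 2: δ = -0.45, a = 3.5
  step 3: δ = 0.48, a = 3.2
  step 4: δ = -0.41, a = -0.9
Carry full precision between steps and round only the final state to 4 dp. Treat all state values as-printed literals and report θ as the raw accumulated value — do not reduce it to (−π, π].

after step 1 (δ=-0.28, a=-1.3): (1.486255, -17.457809, -2.218539, 11.035000)
after step 2 (δ=-0.45, a=3.5): (1.153336, -17.897801, -2.296929, 11.210000)
after step 3 (δ=0.48, a=3.2): (0.781174, -18.316914, -2.211105, 11.370000)
after step 4 (δ=-0.41, a=-0.9): (0.441528, -18.772801, -2.283778, 11.325000)

(0.4415, -18.7728, -2.2838, 11.3250)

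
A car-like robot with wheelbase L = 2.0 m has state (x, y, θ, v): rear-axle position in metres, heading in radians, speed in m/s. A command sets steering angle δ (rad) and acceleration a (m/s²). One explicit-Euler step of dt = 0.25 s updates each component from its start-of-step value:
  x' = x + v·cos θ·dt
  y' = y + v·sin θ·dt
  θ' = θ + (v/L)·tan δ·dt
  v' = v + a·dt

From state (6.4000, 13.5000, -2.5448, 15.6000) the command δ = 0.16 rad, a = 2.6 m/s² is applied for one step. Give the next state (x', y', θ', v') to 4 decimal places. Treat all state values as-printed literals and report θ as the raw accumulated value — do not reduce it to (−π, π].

(3.1741, 11.3082, -2.2301, 16.2500)

x' = 6.4000 + 15.6000·cos(-2.5448)·0.25 = 3.1741
y' = 13.5000 + 15.6000·sin(-2.5448)·0.25 = 11.3082
θ' = -2.5448 + (15.6000/2.0)·tan(0.16)·0.25 = -2.2301
v' = 15.6000 + 2.6000·0.25 = 16.2500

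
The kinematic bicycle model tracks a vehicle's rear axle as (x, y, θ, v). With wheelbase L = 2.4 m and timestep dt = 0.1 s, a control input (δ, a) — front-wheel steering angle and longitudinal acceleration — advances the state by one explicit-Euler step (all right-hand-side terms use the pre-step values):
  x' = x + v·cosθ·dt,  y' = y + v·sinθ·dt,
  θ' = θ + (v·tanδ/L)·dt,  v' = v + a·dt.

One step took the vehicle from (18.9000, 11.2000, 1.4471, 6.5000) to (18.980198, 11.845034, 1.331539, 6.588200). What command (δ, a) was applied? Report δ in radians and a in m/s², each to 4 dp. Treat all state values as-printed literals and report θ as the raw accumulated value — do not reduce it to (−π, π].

a = (v'−v)/dt = (0.088200)/0.1 = 0.8820
Δθ = θ'−θ = -0.115561;  (v·dt/L) = 6.5000·0.1/2.4 = 0.270833
tan δ = Δθ·L/(v·dt) = -0.426687  →  δ = -0.4033

δ = -0.4033, a = 0.8820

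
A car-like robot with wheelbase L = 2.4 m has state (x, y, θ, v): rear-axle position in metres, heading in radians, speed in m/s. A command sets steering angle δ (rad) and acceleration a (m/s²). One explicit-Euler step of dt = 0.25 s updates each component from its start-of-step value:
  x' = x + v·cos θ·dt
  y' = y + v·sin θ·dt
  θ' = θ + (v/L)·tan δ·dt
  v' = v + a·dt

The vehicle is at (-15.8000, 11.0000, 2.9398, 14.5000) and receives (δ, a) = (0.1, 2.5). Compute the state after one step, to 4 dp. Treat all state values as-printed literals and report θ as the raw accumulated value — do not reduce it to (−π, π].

x' = -15.8000 + 14.5000·cos(2.9398)·0.25 = -19.3514
y' = 11.0000 + 14.5000·sin(2.9398)·0.25 = 11.7265
θ' = 2.9398 + (14.5000/2.4)·tan(0.1)·0.25 = 3.0913
v' = 14.5000 + 2.5000·0.25 = 15.1250

(-19.3514, 11.7265, 3.0913, 15.1250)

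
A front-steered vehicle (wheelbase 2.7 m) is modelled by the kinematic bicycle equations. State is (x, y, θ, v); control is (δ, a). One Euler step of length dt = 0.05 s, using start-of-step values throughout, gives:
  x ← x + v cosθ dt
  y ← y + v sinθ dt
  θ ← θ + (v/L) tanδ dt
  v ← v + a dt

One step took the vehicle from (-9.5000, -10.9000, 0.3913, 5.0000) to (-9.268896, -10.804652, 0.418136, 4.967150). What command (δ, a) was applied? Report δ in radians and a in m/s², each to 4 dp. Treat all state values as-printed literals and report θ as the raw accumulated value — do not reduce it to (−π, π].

δ = 0.2821, a = -0.6570

a = (v'−v)/dt = (-0.032850)/0.05 = -0.6570
Δθ = θ'−θ = 0.026836;  (v·dt/L) = 5.0000·0.05/2.7 = 0.092593
tan δ = Δθ·L/(v·dt) = 0.289829  →  δ = 0.2821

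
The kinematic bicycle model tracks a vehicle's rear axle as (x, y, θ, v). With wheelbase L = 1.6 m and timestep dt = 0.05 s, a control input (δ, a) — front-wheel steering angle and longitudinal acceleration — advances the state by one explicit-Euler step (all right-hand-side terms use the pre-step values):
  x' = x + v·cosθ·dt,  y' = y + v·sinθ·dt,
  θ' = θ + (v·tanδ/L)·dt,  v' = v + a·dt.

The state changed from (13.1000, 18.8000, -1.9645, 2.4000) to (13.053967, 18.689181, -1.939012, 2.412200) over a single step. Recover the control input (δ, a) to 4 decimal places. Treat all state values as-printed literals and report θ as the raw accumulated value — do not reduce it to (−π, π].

a = (v'−v)/dt = (0.012200)/0.05 = 0.2440
Δθ = θ'−θ = 0.025488;  (v·dt/L) = 2.4000·0.05/1.6 = 0.075000
tan δ = Δθ·L/(v·dt) = 0.339840  →  δ = 0.3276

δ = 0.3276, a = 0.2440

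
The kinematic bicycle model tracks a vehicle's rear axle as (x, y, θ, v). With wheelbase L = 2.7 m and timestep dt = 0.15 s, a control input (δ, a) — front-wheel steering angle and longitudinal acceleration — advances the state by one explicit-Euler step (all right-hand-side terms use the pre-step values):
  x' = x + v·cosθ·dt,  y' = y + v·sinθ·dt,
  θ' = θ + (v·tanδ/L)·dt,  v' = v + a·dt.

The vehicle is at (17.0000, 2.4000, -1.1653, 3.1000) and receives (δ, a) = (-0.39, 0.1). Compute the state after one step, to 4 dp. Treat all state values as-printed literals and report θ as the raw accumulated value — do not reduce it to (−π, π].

x' = 17.0000 + 3.1000·cos(-1.1653)·0.15 = 17.1834
y' = 2.4000 + 3.1000·sin(-1.1653)·0.15 = 1.9727
θ' = -1.1653 + (3.1000/2.7)·tan(-0.39)·0.15 = -1.2361
v' = 3.1000 + 0.1000·0.15 = 3.1150

(17.1834, 1.9727, -1.2361, 3.1150)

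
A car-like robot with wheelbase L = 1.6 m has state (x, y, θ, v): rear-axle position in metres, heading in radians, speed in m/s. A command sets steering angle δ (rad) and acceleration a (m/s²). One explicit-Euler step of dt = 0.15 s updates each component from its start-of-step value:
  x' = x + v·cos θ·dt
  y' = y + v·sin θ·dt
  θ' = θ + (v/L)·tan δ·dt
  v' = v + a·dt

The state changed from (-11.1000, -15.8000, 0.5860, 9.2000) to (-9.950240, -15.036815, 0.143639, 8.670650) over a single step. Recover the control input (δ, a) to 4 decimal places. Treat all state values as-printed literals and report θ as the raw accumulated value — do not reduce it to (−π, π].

a = (v'−v)/dt = (-0.529350)/0.15 = -3.5290
Δθ = θ'−θ = -0.442361;  (v·dt/L) = 9.2000·0.15/1.6 = 0.862500
tan δ = Δθ·L/(v·dt) = -0.512882  →  δ = -0.4739

δ = -0.4739, a = -3.5290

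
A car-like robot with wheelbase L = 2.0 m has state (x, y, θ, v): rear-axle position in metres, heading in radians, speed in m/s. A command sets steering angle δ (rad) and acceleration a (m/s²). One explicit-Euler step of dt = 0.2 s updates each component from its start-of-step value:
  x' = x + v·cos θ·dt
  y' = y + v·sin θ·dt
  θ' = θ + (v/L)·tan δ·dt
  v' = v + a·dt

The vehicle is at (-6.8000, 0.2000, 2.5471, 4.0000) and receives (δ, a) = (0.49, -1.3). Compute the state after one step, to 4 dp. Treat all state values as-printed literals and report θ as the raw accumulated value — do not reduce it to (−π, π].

x' = -6.8000 + 4.0000·cos(2.5471)·0.2 = -7.4627
y' = 0.2000 + 4.0000·sin(2.5471)·0.2 = 0.6481
θ' = 2.5471 + (4.0000/2.0)·tan(0.49)·0.2 = 2.7605
v' = 4.0000 − 1.3000·0.2 = 3.7400

(-7.4627, 0.6481, 2.7605, 3.7400)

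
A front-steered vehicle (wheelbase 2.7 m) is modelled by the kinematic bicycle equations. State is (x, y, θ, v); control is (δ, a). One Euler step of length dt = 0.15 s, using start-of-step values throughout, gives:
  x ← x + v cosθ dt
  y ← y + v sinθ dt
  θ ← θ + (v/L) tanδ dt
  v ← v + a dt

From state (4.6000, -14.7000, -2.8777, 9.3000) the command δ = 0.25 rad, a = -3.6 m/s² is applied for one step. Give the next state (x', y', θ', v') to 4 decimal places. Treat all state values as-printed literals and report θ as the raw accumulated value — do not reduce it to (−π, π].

(3.2533, -15.0639, -2.7458, 8.7600)

x' = 4.6000 + 9.3000·cos(-2.8777)·0.15 = 3.2533
y' = -14.7000 + 9.3000·sin(-2.8777)·0.15 = -15.0639
θ' = -2.8777 + (9.3000/2.7)·tan(0.25)·0.15 = -2.7458
v' = 9.3000 − 3.6000·0.15 = 8.7600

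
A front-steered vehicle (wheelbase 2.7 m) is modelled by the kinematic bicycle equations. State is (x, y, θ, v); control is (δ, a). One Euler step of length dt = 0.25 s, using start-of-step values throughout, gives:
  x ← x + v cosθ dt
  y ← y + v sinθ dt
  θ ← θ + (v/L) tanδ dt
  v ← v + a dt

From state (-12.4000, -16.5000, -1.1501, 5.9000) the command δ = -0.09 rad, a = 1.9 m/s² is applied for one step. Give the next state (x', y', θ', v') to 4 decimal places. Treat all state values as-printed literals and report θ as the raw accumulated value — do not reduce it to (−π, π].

(-11.7976, -17.8464, -1.1994, 6.3750)

x' = -12.4000 + 5.9000·cos(-1.1501)·0.25 = -11.7976
y' = -16.5000 + 5.9000·sin(-1.1501)·0.25 = -17.8464
θ' = -1.1501 + (5.9000/2.7)·tan(-0.09)·0.25 = -1.1994
v' = 5.9000 + 1.9000·0.25 = 6.3750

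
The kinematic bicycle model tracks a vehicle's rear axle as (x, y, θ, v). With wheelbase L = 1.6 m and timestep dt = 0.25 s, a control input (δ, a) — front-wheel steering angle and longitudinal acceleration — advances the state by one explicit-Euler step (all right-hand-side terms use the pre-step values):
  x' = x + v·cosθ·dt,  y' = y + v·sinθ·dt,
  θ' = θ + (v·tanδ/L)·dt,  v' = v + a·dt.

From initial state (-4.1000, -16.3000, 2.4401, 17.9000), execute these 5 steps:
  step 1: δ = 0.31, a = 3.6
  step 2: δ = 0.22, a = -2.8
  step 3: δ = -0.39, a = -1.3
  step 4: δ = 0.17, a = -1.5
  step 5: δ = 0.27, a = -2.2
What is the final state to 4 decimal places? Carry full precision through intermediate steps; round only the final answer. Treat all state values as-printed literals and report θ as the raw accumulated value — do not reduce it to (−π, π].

after step 1 (δ=0.31, a=3.6): (-7.518362, -13.412020, 3.336016, 18.800000)
after step 2 (δ=0.22, a=-2.8): (-12.129810, -14.320064, 3.992898, 18.100000)
after step 3 (δ=-0.39, a=-1.3): (-15.111794, -17.723503, 2.830383, 17.775000)
after step 4 (δ=0.17, a=-1.5): (-19.342084, -16.362782, 3.307133, 17.400000)
after step 5 (δ=0.27, a=-2.2): (-23.632617, -17.079600, 4.059570, 16.850000)

(-23.6326, -17.0796, 4.0596, 16.8500)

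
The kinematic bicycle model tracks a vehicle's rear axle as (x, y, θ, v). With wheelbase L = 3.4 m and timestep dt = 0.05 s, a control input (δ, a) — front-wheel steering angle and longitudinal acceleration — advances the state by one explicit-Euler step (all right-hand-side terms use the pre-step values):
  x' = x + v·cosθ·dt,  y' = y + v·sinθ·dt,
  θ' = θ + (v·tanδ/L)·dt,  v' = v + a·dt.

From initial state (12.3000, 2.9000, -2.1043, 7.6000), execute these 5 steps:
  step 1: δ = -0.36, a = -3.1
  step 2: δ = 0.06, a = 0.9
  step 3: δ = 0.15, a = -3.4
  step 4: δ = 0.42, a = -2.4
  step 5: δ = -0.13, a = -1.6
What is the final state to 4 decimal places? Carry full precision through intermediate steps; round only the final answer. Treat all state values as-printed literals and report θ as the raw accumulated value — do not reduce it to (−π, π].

after step 1 (δ=-0.36, a=-3.1): (12.106750, 2.572808, -2.146369, 7.445000)
after step 2 (δ=0.06, a=0.9): (11.904129, 2.260535, -2.139792, 7.490000)
after step 3 (δ=0.15, a=-3.4): (11.702353, 1.945040, -2.123144, 7.320000)
after step 4 (δ=0.42, a=-2.4): (11.510318, 1.633466, -2.075072, 7.200000)
after step 5 (δ=-0.13, a=-1.6): (11.336375, 1.318277, -2.088915, 7.120000)

(11.3364, 1.3183, -2.0889, 7.1200)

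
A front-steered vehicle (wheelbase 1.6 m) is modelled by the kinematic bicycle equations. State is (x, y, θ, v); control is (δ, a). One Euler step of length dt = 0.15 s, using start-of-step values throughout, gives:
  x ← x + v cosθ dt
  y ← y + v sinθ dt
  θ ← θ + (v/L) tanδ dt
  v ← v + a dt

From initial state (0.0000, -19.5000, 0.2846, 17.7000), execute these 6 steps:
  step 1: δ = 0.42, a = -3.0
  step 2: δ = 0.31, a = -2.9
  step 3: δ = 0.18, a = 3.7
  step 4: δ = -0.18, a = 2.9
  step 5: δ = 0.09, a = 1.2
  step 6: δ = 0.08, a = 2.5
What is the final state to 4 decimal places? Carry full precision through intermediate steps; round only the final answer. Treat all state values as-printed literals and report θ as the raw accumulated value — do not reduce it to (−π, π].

(3.0801, -6.1535, 1.8200, 18.3600)

after step 1 (δ=0.42, a=-3.0): (2.548200, -18.754546, 1.025631, 17.250000)
after step 2 (δ=0.31, a=-2.9): (3.889972, -16.542126, 1.543661, 16.815000)
after step 3 (δ=0.18, a=3.7): (3.958406, -14.020804, 1.830519, 17.370000)
after step 4 (δ=-0.18, a=2.9): (3.289281, -11.502689, 1.534193, 17.805000)
after step 5 (δ=0.09, a=1.2): (3.387018, -8.833728, 1.684829, 17.985000)
after step 6 (δ=0.08, a=2.5): (3.080051, -6.153500, 1.820005, 18.360000)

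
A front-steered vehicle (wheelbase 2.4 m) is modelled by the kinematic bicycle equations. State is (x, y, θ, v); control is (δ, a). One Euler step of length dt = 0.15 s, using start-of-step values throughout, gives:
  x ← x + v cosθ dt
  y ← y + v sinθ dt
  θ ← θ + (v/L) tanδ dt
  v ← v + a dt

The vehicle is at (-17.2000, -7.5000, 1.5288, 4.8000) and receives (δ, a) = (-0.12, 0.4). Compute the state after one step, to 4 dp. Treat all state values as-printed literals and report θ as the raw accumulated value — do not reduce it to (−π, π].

(-17.1698, -6.7806, 1.4926, 4.8600)

x' = -17.2000 + 4.8000·cos(1.5288)·0.15 = -17.1698
y' = -7.5000 + 4.8000·sin(1.5288)·0.15 = -6.7806
θ' = 1.5288 + (4.8000/2.4)·tan(-0.12)·0.15 = 1.4926
v' = 4.8000 + 0.4000·0.15 = 4.8600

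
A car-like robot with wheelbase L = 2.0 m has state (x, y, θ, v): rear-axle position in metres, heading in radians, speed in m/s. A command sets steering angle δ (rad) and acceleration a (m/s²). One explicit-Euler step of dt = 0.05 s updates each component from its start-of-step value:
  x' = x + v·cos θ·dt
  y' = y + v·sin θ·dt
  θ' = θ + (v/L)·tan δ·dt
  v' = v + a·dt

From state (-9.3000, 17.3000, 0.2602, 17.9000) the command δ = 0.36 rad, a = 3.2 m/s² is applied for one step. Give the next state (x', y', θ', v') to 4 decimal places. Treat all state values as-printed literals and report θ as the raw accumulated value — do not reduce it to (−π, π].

(-8.4351, 17.5303, 0.4286, 18.0600)

x' = -9.3000 + 17.9000·cos(0.2602)·0.05 = -8.4351
y' = 17.3000 + 17.9000·sin(0.2602)·0.05 = 17.5303
θ' = 0.2602 + (17.9000/2.0)·tan(0.36)·0.05 = 0.4286
v' = 17.9000 + 3.2000·0.05 = 18.0600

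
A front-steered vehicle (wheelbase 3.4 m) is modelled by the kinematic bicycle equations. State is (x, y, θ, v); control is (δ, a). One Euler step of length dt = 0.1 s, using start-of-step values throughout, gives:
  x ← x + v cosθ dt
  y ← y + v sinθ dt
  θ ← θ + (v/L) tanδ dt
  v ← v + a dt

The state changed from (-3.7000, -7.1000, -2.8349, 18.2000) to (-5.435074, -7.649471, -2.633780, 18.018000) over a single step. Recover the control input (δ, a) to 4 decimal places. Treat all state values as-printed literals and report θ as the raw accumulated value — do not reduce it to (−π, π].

a = (v'−v)/dt = (-0.182000)/0.1 = -1.8200
Δθ = θ'−θ = 0.201120;  (v·dt/L) = 18.2000·0.1/3.4 = 0.535294
tan δ = Δθ·L/(v·dt) = 0.375719  →  δ = 0.3594

δ = 0.3594, a = -1.8200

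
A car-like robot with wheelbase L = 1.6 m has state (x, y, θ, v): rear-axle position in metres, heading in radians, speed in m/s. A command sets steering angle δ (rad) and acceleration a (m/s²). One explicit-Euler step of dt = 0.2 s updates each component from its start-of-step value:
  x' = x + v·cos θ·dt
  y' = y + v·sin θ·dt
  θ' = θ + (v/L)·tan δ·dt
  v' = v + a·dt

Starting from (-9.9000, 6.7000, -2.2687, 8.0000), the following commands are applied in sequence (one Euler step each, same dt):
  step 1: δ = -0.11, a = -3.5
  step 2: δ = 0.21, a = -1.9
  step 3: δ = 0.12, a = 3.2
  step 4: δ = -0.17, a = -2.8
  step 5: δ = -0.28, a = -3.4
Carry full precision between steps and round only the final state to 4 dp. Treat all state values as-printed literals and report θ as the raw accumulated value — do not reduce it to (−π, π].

after step 1 (δ=-0.11, a=-3.5): (-10.928181, 5.474094, -2.379146, 7.300000)
after step 2 (δ=0.21, a=-1.9): (-11.983977, 4.465683, -2.184653, 6.920000)
after step 3 (δ=0.12, a=3.2): (-12.781195, 3.334356, -2.080352, 7.560000)
after step 4 (δ=-0.17, a=-2.8): (-13.518733, 2.014439, -2.242568, 7.000000)
after step 5 (δ=-0.28, a=-3.4): (-14.390056, 0.918631, -2.494178, 6.320000)

(-14.3901, 0.9186, -2.4942, 6.3200)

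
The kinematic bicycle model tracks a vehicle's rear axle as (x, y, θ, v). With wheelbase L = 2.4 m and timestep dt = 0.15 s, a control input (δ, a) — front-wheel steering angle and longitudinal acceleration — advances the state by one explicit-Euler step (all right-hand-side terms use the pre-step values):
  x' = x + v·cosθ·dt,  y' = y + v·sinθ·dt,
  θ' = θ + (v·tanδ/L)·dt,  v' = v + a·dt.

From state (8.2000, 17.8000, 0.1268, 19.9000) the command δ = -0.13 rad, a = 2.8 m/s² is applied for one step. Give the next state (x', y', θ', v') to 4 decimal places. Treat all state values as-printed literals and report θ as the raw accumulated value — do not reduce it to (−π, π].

x' = 8.2000 + 19.9000·cos(0.1268)·0.15 = 11.1610
y' = 17.8000 + 19.9000·sin(0.1268)·0.15 = 18.1775
θ' = 0.1268 + (19.9000/2.4)·tan(-0.13)·0.15 = -0.0358
v' = 19.9000 + 2.8000·0.15 = 20.3200

(11.1610, 18.1775, -0.0358, 20.3200)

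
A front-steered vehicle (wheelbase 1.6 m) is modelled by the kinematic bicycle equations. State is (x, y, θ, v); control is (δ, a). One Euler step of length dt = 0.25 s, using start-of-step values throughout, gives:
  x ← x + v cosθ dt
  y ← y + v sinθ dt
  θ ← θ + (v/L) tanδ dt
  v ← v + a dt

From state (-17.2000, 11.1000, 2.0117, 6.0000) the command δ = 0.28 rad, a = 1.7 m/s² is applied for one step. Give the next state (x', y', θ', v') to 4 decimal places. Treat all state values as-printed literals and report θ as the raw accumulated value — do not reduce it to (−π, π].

(-17.8401, 12.4565, 2.2813, 6.4250)

x' = -17.2000 + 6.0000·cos(2.0117)·0.25 = -17.8401
y' = 11.1000 + 6.0000·sin(2.0117)·0.25 = 12.4565
θ' = 2.0117 + (6.0000/1.6)·tan(0.28)·0.25 = 2.2813
v' = 6.0000 + 1.7000·0.25 = 6.4250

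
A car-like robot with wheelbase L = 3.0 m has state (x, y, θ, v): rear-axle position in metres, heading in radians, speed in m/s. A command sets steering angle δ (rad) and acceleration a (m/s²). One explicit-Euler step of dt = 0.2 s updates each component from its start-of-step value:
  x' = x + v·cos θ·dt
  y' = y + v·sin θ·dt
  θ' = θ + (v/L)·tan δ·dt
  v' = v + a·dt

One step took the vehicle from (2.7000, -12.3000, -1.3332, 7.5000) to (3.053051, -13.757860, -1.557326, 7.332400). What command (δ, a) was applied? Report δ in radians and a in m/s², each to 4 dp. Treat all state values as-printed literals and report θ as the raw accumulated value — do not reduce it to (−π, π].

δ = -0.4214, a = -0.8380

a = (v'−v)/dt = (-0.167600)/0.2 = -0.8380
Δθ = θ'−θ = -0.224126;  (v·dt/L) = 7.5000·0.2/3.0 = 0.500000
tan δ = Δθ·L/(v·dt) = -0.448252  →  δ = -0.4214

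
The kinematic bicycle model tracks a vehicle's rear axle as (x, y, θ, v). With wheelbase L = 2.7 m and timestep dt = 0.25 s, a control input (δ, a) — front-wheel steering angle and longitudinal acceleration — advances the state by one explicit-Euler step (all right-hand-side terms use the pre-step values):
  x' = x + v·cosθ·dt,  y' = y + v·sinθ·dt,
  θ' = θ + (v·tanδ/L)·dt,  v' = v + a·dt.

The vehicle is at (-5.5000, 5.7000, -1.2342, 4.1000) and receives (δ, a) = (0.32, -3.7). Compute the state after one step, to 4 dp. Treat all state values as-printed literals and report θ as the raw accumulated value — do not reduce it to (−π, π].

x' = -5.5000 + 4.1000·cos(-1.2342)·0.25 = -5.1615
y' = 5.7000 + 4.1000·sin(-1.2342)·0.25 = 4.7325
θ' = -1.2342 + (4.1000/2.7)·tan(0.32)·0.25 = -1.1084
v' = 4.1000 − 3.7000·0.25 = 3.1750

(-5.1615, 4.7325, -1.1084, 3.1750)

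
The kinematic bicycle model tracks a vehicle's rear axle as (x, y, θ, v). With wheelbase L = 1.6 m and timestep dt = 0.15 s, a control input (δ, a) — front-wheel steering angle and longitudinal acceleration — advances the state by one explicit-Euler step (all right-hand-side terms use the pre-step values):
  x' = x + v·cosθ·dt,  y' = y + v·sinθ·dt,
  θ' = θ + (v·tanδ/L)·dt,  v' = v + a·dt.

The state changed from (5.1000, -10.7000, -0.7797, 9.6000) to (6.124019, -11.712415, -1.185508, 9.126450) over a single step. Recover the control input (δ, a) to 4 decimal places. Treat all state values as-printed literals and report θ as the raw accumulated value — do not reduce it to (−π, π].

δ = -0.4236, a = -3.1570

a = (v'−v)/dt = (-0.473550)/0.15 = -3.1570
Δθ = θ'−θ = -0.405808;  (v·dt/L) = 9.6000·0.15/1.6 = 0.900000
tan δ = Δθ·L/(v·dt) = -0.450898  →  δ = -0.4236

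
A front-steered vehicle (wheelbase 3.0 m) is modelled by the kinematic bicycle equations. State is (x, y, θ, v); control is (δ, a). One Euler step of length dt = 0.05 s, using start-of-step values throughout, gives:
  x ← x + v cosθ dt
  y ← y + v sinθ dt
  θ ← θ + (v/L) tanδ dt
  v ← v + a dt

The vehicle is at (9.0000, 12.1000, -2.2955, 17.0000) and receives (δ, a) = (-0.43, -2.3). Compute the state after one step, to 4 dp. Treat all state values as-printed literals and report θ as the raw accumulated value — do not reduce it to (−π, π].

(8.4365, 11.4636, -2.4254, 16.8850)

x' = 9.0000 + 17.0000·cos(-2.2955)·0.05 = 8.4365
y' = 12.1000 + 17.0000·sin(-2.2955)·0.05 = 11.4636
θ' = -2.2955 + (17.0000/3.0)·tan(-0.43)·0.05 = -2.4254
v' = 17.0000 − 2.3000·0.05 = 16.8850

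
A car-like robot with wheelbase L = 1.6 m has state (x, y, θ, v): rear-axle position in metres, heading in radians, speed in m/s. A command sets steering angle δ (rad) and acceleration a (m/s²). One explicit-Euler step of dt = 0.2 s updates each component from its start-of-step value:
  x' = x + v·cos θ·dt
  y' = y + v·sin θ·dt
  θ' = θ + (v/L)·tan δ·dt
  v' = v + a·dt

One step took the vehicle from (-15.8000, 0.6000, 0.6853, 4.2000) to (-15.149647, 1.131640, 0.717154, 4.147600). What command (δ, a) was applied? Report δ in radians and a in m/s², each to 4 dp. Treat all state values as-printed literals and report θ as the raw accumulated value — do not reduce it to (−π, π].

a = (v'−v)/dt = (-0.052400)/0.2 = -0.2620
Δθ = θ'−θ = 0.031854;  (v·dt/L) = 4.2000·0.2/1.6 = 0.525000
tan δ = Δθ·L/(v·dt) = 0.060674  →  δ = 0.0606

δ = 0.0606, a = -0.2620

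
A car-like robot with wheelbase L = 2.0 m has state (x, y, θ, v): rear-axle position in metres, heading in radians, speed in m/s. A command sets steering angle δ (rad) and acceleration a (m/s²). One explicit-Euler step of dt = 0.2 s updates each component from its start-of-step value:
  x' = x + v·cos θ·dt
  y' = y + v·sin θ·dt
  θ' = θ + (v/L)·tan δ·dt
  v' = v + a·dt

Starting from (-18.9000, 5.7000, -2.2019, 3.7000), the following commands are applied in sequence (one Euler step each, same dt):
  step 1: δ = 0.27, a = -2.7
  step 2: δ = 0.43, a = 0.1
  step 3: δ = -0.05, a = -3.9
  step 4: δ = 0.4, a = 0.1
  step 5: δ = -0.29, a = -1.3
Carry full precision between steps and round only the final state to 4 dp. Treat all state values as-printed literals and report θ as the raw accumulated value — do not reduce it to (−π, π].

after step 1 (δ=0.27, a=-2.7): (-19.336627, 5.102541, -2.099499, 3.160000)
after step 2 (δ=0.43, a=0.1): (-19.655416, 4.556833, -1.954575, 3.180000)
after step 3 (δ=-0.05, a=-3.9): (-19.893552, 3.967098, -1.970489, 2.400000)
after step 4 (δ=0.4, a=0.1): (-20.080337, 3.524931, -1.869018, 2.420000)
after step 5 (δ=-0.29, a=-1.3): (-20.222546, 3.062295, -1.941234, 2.160000)

(-20.2225, 3.0623, -1.9412, 2.1600)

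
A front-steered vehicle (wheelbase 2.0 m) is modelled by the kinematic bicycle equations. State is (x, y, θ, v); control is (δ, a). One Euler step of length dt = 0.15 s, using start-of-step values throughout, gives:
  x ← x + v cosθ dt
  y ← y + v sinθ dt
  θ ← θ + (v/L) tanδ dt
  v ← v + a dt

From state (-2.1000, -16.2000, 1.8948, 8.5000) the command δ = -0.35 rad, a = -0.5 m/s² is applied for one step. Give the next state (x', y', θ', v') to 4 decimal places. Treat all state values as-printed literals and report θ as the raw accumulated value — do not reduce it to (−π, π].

(-2.5059, -14.9913, 1.6621, 8.4250)

x' = -2.1000 + 8.5000·cos(1.8948)·0.15 = -2.5059
y' = -16.2000 + 8.5000·sin(1.8948)·0.15 = -14.9913
θ' = 1.8948 + (8.5000/2.0)·tan(-0.35)·0.15 = 1.6621
v' = 8.5000 − 0.5000·0.15 = 8.4250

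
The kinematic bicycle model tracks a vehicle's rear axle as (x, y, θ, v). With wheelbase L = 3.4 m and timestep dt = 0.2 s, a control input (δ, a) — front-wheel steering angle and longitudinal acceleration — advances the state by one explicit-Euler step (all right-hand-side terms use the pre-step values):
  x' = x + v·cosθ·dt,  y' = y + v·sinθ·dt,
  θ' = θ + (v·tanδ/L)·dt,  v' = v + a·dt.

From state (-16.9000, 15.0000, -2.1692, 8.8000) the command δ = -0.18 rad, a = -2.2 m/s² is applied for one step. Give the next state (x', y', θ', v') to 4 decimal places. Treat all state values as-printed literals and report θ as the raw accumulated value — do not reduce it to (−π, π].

x' = -16.9000 + 8.8000·cos(-2.1692)·0.2 = -17.8915
y' = 15.0000 + 8.8000·sin(-2.1692)·0.2 = 13.5458
θ' = -2.1692 + (8.8000/3.4)·tan(-0.18)·0.2 = -2.2634
v' = 8.8000 − 2.2000·0.2 = 8.3600

(-17.8915, 13.5458, -2.2634, 8.3600)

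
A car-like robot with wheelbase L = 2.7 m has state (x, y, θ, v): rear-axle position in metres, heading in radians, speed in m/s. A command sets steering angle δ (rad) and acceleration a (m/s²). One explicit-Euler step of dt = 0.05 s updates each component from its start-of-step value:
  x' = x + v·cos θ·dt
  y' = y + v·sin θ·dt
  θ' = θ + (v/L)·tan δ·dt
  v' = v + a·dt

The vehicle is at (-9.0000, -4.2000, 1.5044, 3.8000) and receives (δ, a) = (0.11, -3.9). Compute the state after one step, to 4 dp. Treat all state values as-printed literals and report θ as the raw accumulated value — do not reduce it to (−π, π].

x' = -9.0000 + 3.8000·cos(1.5044)·0.05 = -8.9874
y' = -4.2000 + 3.8000·sin(1.5044)·0.05 = -4.0104
θ' = 1.5044 + (3.8000/2.7)·tan(0.11)·0.05 = 1.5122
v' = 3.8000 − 3.9000·0.05 = 3.6050

(-8.9874, -4.0104, 1.5122, 3.6050)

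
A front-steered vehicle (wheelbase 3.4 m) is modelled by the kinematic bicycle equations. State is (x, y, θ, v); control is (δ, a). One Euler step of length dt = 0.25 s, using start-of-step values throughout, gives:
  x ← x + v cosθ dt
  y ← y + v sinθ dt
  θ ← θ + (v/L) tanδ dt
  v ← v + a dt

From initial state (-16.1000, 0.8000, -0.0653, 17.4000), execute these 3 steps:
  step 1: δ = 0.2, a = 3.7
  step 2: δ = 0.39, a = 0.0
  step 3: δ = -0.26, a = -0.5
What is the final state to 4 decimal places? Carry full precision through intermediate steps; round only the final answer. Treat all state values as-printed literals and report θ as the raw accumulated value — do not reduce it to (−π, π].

(-3.9055, 4.5153, 0.3895, 18.2000)

after step 1 (δ=0.2, a=3.7): (-11.759271, 0.516147, 0.194050, 18.325000)
after step 2 (δ=0.39, a=0.0): (-7.264005, 1.399568, 0.747916, 18.325000)
after step 3 (δ=-0.26, a=-0.5): (-3.905454, 4.515333, 0.389471, 18.200000)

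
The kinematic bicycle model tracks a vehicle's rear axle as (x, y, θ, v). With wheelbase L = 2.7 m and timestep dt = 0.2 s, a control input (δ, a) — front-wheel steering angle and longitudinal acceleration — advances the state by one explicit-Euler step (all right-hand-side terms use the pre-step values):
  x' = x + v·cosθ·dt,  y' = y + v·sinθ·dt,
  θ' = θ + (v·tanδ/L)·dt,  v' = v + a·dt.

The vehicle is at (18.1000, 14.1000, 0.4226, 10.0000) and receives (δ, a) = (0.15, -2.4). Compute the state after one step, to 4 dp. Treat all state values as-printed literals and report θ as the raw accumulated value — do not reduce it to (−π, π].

(19.9241, 14.9203, 0.5346, 9.5200)

x' = 18.1000 + 10.0000·cos(0.4226)·0.2 = 19.9241
y' = 14.1000 + 10.0000·sin(0.4226)·0.2 = 14.9203
θ' = 0.4226 + (10.0000/2.7)·tan(0.15)·0.2 = 0.5346
v' = 10.0000 − 2.4000·0.2 = 9.5200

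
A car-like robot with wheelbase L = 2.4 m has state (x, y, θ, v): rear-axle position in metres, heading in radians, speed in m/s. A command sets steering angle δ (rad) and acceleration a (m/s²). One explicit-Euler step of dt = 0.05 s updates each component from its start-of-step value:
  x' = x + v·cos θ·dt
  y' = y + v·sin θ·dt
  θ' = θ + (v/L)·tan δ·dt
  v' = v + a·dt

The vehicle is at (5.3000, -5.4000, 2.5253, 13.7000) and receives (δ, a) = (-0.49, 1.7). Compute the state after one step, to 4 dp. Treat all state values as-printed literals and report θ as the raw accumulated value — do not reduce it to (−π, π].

x' = 5.3000 + 13.7000·cos(2.5253)·0.05 = 4.7410
y' = -5.4000 + 13.7000·sin(2.5253)·0.05 = -5.0041
θ' = 2.5253 + (13.7000/2.4)·tan(-0.49)·0.05 = 2.3731
v' = 13.7000 + 1.7000·0.05 = 13.7850

(4.7410, -5.0041, 2.3731, 13.7850)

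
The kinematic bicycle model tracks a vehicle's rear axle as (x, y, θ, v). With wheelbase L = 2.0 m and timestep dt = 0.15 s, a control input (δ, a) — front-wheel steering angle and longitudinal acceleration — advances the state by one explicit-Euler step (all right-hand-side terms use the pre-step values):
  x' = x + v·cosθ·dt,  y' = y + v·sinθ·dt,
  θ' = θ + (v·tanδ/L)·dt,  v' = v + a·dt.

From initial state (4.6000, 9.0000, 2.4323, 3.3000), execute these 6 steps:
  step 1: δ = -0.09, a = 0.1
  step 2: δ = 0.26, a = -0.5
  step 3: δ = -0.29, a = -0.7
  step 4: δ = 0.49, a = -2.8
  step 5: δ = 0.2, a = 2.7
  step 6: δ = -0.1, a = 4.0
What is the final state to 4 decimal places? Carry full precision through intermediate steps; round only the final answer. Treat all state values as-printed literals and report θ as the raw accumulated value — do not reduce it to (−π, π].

after step 1 (δ=-0.09, a=0.1): (4.224383, 9.322392, 2.409965, 3.315000)
after step 2 (δ=0.26, a=-0.5): (3.854385, 9.654596, 2.476104, 3.240000)
after step 3 (δ=-0.29, a=-0.7): (3.472090, 9.954673, 2.403590, 3.135000)
after step 4 (δ=0.49, a=-2.8): (3.124193, 10.271063, 2.529003, 2.715000)
after step 5 (δ=0.2, a=2.7): (2.790996, 10.505227, 2.570280, 3.120000)
after step 6 (δ=-0.1, a=4.0): (2.397319, 10.758292, 2.546801, 3.720000)

(2.3973, 10.7583, 2.5468, 3.7200)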